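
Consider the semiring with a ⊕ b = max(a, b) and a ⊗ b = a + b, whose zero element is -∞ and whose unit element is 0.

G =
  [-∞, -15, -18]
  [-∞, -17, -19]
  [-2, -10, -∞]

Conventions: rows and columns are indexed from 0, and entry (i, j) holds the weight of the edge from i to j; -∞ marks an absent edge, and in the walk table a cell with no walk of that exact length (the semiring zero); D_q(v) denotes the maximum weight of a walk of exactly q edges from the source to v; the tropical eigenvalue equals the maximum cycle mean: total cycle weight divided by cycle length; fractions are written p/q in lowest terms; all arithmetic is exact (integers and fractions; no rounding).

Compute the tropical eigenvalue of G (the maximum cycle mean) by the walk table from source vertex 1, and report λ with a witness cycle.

q=0: [-∞, 0, -∞]
q=1: [-∞, -17, -19]
q=2: [-21, -29, -36]
q=3: [-38, -36, -39]
Optimal cycle mean attained by: cycle 0->2->0, total (-18) + (-2), length 2.
Answer: λ = -10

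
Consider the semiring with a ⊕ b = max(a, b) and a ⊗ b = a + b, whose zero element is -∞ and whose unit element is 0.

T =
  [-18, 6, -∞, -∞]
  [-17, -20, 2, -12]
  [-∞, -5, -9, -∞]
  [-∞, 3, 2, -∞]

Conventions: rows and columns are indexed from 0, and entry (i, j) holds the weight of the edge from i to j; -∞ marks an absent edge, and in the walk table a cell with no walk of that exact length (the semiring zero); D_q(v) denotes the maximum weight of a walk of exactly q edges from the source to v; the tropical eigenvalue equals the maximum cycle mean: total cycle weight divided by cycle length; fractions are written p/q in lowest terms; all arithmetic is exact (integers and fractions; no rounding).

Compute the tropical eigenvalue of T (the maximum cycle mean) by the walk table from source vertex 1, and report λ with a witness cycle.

q=0: [-∞, 0, -∞, -∞]
q=1: [-17, -20, 2, -12]
q=2: [-35, -3, -7, -32]
q=3: [-20, -12, -1, -15]
q=4: [-29, -6, -10, -24]
Optimal cycle mean attained by: cycle 1->2->1, total 2 + (-5), length 2.
Answer: λ = -3/2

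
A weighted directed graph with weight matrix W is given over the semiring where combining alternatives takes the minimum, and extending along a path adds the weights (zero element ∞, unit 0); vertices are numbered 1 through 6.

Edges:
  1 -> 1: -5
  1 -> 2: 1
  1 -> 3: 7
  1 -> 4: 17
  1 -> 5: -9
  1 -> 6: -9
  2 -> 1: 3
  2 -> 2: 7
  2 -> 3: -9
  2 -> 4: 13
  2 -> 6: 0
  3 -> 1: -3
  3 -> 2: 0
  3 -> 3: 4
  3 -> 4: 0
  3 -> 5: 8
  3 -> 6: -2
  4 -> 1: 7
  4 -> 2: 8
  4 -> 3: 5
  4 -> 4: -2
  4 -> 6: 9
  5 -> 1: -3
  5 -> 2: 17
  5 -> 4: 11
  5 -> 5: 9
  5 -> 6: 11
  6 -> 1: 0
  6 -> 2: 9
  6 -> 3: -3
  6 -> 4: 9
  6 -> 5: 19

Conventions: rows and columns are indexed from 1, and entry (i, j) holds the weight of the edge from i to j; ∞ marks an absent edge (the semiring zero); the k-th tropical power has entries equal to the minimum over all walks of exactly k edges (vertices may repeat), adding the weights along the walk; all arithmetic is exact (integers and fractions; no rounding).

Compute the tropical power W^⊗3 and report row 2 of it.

W^⊗2:
  [-12, -4, -12, 0, -14, -14]
  [-12, -9, -5, -9, -6, -11]
  [-8, -2, -9, -2, -12, -12]
  [2, 5, -1, -4, -2, -2]
  [-8, -2, 4, 9, -12, -12]
  [-6, -3, 0, -3, -9, -9]
W^⊗3:
  [-17, -12, -17, -12, -21, -21]
  [-17, -11, -18, -11, -21, -21]
  [-15, -9, -15, -9, -17, -17]
  [-5, -1, -5, -6, -7, -7]
  [-15, -7, -15, -3, -17, -17]
  [-12, -5, -12, -5, -15, -15]
Answer: row 2 of W^⊗3 = [-17, -11, -18, -11, -21, -21]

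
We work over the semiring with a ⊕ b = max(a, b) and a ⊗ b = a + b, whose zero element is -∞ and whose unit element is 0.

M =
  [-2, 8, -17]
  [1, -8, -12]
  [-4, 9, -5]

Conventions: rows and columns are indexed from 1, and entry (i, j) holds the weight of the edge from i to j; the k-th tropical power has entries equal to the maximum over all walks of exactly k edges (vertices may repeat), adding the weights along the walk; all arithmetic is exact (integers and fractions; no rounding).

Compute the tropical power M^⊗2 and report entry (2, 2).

M^⊗2:
  [9, 6, -4]
  [-1, 9, -16]
  [10, 4, -3]
Key observation: the optimum is the walk 2->1->2, with weight 1 + 8 = 9.
Optimal value attained by: walk 2->1->2.
Answer: (M^⊗2)[2][2] = 9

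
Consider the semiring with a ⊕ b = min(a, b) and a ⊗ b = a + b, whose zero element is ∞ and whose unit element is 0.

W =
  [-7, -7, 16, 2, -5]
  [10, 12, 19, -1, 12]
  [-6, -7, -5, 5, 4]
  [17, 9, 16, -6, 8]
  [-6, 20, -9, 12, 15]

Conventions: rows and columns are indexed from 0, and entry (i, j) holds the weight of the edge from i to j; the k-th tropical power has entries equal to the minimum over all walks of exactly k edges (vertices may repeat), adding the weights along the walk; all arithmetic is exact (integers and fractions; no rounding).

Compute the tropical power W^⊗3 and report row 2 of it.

W^⊗2:
  [-14, -14, -14, -8, -12]
  [3, 3, 3, -7, 5]
  [-13, -13, -10, -8, -11]
  [2, 3, -1, -12, 2]
  [-15, -16, -14, -4, -11]
W^⊗3:
  [-21, -21, -21, -15, -19]
  [-4, -4, -4, -13, -2]
  [-20, -20, -20, -14, -18]
  [-7, -8, -7, -18, -4]
  [-22, -22, -20, -17, -20]
Answer: row 2 of W^⊗3 = [-20, -20, -20, -14, -18]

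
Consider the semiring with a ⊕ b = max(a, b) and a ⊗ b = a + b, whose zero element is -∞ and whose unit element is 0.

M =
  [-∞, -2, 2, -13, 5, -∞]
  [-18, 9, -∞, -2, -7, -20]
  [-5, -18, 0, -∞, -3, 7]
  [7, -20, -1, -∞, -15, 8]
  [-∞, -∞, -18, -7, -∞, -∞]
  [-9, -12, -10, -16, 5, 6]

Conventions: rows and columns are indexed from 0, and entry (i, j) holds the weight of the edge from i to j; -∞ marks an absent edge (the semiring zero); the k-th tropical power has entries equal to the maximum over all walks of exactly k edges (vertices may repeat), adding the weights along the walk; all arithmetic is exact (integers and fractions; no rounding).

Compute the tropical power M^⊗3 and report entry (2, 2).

M^⊗2:
  [-3, 7, 2, -2, -1, 9]
  [5, 18, -3, 7, 2, 6]
  [-2, -5, 0, -9, 12, 13]
  [-1, 5, 9, -6, 13, 14]
  [0, -27, -8, -∞, -21, 1]
  [-3, -3, -4, -2, 11, 12]
M^⊗3:
  [5, 16, 2, 5, 14, 15]
  [14, 27, 7, 16, 11, 15]
  [4, 4, 3, 5, 18, 19]
  [5, 14, 9, 6, 19, 20]
  [-8, -2, 2, -13, 6, 7]
  [5, 6, 2, 4, 17, 18]
Key observation: the optimum is the walk 2->5->5->2, with weight 7 + 6 + (-10) = 3.
Optimal value attained by: walk 2->5->5->2.
Answer: (M^⊗3)[2][2] = 3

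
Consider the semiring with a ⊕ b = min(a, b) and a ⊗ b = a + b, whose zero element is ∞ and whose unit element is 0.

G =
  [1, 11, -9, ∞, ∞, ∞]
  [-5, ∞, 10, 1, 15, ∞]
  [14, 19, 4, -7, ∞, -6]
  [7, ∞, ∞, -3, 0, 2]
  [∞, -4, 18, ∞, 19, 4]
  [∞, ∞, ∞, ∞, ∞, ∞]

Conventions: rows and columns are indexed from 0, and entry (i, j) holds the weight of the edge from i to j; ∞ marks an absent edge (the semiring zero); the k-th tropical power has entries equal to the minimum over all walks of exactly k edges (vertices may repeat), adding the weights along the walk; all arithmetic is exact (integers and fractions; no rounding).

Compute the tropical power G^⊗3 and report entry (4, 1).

G^⊗2:
  [2, 10, -8, -16, 26, -15]
  [-4, 6, -14, -2, 1, 3]
  [0, 23, 5, -10, -7, -5]
  [4, -4, -2, -6, -3, -1]
  [-9, 15, 6, -3, 11, 12]
  [∞, ∞, ∞, ∞, ∞, ∞]
G^⊗3:
  [-9, 11, -7, -19, -16, -14]
  [-3, -3, -13, -21, -2, -20]
  [-3, -11, -9, -13, -10, -8]
  [-9, -7, -5, -9, -6, -8]
  [-8, 2, -18, -6, -3, -1]
  [∞, ∞, ∞, ∞, ∞, ∞]
Key observation: the optimum is the walk 4->1->0->1, with weight (-4) + (-5) + 11 = 2.
Optimal value attained by: walk 4->1->0->1.
Answer: (G^⊗3)[4][1] = 2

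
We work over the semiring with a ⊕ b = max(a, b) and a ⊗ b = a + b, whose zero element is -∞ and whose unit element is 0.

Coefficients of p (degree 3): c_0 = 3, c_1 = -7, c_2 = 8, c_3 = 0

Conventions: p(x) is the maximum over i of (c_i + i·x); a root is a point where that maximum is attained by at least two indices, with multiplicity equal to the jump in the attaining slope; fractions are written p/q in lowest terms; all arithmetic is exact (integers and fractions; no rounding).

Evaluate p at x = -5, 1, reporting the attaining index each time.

p(-5) = max(3+0·(-5)=3, -7+1·(-5)=-12, 8+2·(-5)=-2, 0+3·(-5)=-15) = 3 (attained by i=0)
p(1) = max(3+0·1=3, -7+1·1=-6, 8+2·1=10, 0+3·1=3) = 10 (attained by i=2)
Answer: p(-5) = 3; p(1) = 10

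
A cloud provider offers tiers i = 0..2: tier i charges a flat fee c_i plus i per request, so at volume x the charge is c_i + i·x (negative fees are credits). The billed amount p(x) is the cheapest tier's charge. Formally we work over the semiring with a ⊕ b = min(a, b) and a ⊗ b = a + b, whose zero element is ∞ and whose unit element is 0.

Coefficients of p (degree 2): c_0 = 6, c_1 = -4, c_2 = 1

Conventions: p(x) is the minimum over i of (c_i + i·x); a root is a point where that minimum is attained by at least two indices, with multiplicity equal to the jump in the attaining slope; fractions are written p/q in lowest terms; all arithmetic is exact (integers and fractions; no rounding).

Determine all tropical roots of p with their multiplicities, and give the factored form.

hull edge (i=0, c=6) to (i=1, c=-4): slope -10, span 1
hull edge (i=1, c=-4) to (i=2, c=1): slope 5, span 1
Factored form: p(x) = 1 ⊗ (x ⊕ (-5)) ⊗ (x ⊕ 10)
Answer: roots = -5 (mult 1), 10 (mult 1)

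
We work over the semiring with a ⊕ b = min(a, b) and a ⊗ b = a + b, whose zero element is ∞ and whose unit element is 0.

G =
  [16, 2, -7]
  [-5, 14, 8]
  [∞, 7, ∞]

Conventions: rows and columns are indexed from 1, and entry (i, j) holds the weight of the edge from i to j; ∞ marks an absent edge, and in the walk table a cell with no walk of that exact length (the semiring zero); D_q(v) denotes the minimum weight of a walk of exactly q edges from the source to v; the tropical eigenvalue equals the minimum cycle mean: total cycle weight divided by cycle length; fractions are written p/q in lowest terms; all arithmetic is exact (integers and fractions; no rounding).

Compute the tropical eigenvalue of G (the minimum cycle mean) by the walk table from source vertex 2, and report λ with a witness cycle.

q=0: [∞, 0, ∞]
q=1: [-5, 14, 8]
q=2: [9, -3, -12]
q=3: [-8, -5, 2]
Optimal cycle mean attained by: cycle 1->3->2->1, total (-7) + 7 + (-5), length 3.
Answer: λ = -5/3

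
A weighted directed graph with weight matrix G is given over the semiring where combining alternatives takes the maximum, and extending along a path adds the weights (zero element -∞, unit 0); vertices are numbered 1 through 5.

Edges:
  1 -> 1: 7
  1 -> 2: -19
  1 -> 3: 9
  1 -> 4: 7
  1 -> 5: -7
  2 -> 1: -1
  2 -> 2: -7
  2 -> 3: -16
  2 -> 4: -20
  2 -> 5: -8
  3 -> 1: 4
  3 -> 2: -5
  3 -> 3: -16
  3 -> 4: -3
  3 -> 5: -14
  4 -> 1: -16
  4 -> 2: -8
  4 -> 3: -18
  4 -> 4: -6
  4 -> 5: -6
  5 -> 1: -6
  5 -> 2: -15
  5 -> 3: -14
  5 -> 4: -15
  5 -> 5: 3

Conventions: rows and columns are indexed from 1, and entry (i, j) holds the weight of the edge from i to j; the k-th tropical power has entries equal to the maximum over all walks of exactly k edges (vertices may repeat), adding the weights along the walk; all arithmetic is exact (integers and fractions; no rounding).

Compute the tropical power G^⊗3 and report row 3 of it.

G^⊗2:
  [14, 4, 16, 14, 1]
  [6, -14, 8, 6, -5]
  [11, -11, 13, 11, -3]
  [-9, -14, -7, -9, -3]
  [1, -12, 3, 1, 6]
G^⊗3:
  [21, 11, 23, 21, 8]
  [13, 3, 15, 13, 0]
  [18, 8, 20, 18, 5]
  [-2, -12, 0, -2, 0]
  [8, -2, 10, 8, 9]
Answer: row 3 of G^⊗3 = [18, 8, 20, 18, 5]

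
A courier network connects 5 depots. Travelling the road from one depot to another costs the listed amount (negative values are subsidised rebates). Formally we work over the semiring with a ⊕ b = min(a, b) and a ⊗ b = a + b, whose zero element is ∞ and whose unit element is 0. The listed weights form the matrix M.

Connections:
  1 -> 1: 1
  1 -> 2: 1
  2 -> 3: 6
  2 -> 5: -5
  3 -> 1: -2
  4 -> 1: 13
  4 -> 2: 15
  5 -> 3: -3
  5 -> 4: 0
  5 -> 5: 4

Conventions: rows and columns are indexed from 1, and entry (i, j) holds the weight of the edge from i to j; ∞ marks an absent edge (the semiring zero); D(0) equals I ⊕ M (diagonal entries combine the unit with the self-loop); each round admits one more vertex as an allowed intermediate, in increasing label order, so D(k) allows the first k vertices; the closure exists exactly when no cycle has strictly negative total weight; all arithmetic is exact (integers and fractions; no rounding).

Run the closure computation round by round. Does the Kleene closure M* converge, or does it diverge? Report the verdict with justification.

D(0):
  [0, 1, ∞, ∞, ∞]
  [∞, 0, 6, ∞, -5]
  [-2, ∞, 0, ∞, ∞]
  [13, 15, ∞, 0, ∞]
  [∞, ∞, -3, 0, 0]
D(1):
  [0, 1, ∞, ∞, ∞]
  [∞, 0, 6, ∞, -5]
  [-2, -1, 0, ∞, ∞]
  [13, 14, ∞, 0, ∞]
  [∞, ∞, -3, 0, 0]
D(2):
  [0, 1, 7, ∞, -4]
  [∞, 0, 6, ∞, -5]
  [-2, -1, 0, ∞, -6]
  [13, 14, 20, 0, 9]
  [∞, ∞, -3, 0, 0]
Detection: at round 3, diagonal entry (5, 5) turns strictly negative.
Key observation: the cycle 5->3->1->2->5 has total weight (-3) + (-2) + 1 + (-5), which is strictly negative.
Answer: DIVERGES — negative cycle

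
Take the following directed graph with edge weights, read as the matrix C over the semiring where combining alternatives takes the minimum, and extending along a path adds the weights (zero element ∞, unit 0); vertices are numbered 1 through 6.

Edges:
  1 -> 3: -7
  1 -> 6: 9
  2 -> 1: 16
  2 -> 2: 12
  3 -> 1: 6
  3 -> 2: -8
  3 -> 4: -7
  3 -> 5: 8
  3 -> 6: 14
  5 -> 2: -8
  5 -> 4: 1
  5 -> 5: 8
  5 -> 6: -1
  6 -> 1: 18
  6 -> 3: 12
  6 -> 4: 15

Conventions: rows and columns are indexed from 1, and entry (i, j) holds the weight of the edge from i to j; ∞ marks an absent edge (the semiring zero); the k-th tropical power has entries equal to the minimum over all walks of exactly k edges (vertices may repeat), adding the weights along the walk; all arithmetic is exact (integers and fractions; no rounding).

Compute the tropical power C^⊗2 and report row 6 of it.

C^⊗2:
  [-1, -15, 21, -14, 1, 7]
  [28, 24, 9, ∞, ∞, 25]
  [8, 0, -1, 9, 16, 7]
  [∞, ∞, ∞, ∞, ∞, ∞]
  [8, 0, 11, 9, 16, 7]
  [18, 4, 11, 5, 20, 26]
Answer: row 6 of C^⊗2 = [18, 4, 11, 5, 20, 26]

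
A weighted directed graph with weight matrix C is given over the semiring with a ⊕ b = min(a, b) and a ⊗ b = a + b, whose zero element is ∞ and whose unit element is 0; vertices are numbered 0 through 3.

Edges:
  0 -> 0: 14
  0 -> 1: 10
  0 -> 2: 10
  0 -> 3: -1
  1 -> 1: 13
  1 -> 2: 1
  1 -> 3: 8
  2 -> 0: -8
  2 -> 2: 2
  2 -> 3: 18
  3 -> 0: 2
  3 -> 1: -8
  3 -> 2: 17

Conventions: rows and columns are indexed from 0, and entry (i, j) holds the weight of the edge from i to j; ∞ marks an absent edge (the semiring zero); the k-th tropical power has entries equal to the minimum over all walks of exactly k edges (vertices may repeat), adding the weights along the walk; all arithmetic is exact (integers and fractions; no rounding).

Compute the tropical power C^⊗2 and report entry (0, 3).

C^⊗2:
  [1, -9, 11, 13]
  [-7, 0, 3, 19]
  [-6, 2, 2, -9]
  [9, 5, -7, 0]
Key observation: the optimum is the walk 0->0->3, with weight 14 + (-1) = 13.
Optimal value attained by: walk 0->0->3.
Answer: (C^⊗2)[0][3] = 13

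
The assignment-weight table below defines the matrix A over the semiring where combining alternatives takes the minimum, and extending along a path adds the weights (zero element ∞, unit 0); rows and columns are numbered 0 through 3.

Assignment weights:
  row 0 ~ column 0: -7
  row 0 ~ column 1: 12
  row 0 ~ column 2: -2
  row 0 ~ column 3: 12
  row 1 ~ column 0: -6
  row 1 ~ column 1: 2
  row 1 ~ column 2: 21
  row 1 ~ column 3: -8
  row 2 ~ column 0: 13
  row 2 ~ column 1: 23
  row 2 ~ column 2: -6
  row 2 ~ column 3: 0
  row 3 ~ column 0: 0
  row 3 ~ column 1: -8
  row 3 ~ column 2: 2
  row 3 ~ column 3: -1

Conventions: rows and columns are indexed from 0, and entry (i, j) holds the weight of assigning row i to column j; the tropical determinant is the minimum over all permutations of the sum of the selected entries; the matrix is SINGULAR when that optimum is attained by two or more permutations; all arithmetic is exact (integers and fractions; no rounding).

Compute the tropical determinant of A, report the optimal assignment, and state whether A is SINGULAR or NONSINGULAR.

σ = (0, 1, 2, 3): (-7) + 2 + (-6) + (-1) = -12
σ = (0, 1, 3, 2): (-7) + 2 + 0 + 2 = -3
σ = (0, 2, 1, 3): (-7) + 21 + 23 + (-1) = 36
σ = (0, 2, 3, 1): (-7) + 21 + 0 + (-8) = 6
σ = (0, 3, 1, 2): (-7) + (-8) + 23 + 2 = 10
σ = (0, 3, 2, 1): (-7) + (-8) + (-6) + (-8) = -29
σ = (1, 0, 2, 3): 12 + (-6) + (-6) + (-1) = -1
σ = (1, 0, 3, 2): 12 + (-6) + 0 + 2 = 8
σ = (1, 2, 0, 3): 12 + 21 + 13 + (-1) = 45
σ = (1, 2, 3, 0): 12 + 21 + 0 + 0 = 33
σ = (1, 3, 0, 2): 12 + (-8) + 13 + 2 = 19
σ = (1, 3, 2, 0): 12 + (-8) + (-6) + 0 = -2
σ = (2, 0, 1, 3): (-2) + (-6) + 23 + (-1) = 14
σ = (2, 0, 3, 1): (-2) + (-6) + 0 + (-8) = -16
σ = (2, 1, 0, 3): (-2) + 2 + 13 + (-1) = 12
σ = (2, 1, 3, 0): (-2) + 2 + 0 + 0 = 0
σ = (2, 3, 0, 1): (-2) + (-8) + 13 + (-8) = -5
σ = (2, 3, 1, 0): (-2) + (-8) + 23 + 0 = 13
σ = (3, 0, 1, 2): 12 + (-6) + 23 + 2 = 31
σ = (3, 0, 2, 1): 12 + (-6) + (-6) + (-8) = -8
σ = (3, 1, 0, 2): 12 + 2 + 13 + 2 = 29
σ = (3, 1, 2, 0): 12 + 2 + (-6) + 0 = 8
σ = (3, 2, 0, 1): 12 + 21 + 13 + (-8) = 38
σ = (3, 2, 1, 0): 12 + 21 + 23 + 0 = 56
Optimal value attained by: σ = (0, 3, 2, 1).
Answer: det⊕(A) = -29; verdict: NONSINGULAR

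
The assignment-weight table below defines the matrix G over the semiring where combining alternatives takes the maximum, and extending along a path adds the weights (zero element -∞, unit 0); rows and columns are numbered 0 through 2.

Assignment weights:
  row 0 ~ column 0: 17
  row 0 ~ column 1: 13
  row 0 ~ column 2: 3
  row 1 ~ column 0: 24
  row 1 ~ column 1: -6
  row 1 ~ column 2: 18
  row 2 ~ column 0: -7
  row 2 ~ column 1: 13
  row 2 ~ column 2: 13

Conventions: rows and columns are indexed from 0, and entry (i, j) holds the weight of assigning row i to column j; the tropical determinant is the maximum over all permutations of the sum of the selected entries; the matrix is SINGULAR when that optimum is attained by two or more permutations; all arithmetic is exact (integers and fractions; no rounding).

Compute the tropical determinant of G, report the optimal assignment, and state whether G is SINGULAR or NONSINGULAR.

σ = (0, 1, 2): 17 + (-6) + 13 = 24
σ = (0, 2, 1): 17 + 18 + 13 = 48
σ = (1, 0, 2): 13 + 24 + 13 = 50
σ = (1, 2, 0): 13 + 18 + (-7) = 24
σ = (2, 0, 1): 3 + 24 + 13 = 40
σ = (2, 1, 0): 3 + (-6) + (-7) = -10
Optimal value attained by: σ = (1, 0, 2).
Answer: det⊕(G) = 50; verdict: NONSINGULAR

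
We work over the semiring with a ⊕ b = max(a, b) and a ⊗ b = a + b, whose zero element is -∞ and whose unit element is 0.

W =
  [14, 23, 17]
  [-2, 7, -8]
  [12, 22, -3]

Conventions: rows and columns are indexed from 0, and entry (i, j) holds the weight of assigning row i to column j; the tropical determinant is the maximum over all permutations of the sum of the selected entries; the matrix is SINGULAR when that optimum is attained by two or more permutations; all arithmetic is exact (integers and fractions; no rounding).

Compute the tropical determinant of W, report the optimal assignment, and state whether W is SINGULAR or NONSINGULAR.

σ = (0, 1, 2): 14 + 7 + (-3) = 18
σ = (0, 2, 1): 14 + (-8) + 22 = 28
σ = (1, 0, 2): 23 + (-2) + (-3) = 18
σ = (1, 2, 0): 23 + (-8) + 12 = 27
σ = (2, 0, 1): 17 + (-2) + 22 = 37
σ = (2, 1, 0): 17 + 7 + 12 = 36
Optimal value attained by: σ = (2, 0, 1).
Answer: det⊕(W) = 37; verdict: NONSINGULAR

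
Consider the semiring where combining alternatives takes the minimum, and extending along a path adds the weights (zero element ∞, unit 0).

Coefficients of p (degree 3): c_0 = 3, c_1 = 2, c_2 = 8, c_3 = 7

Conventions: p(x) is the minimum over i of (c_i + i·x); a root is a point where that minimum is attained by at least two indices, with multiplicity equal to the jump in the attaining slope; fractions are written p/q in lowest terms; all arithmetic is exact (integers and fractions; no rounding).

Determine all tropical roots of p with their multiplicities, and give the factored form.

hull edge (i=0, c=3) to (i=1, c=2): slope -1, span 1
hull edge (i=1, c=2) to (i=3, c=7): slope 5/2, span 2
Factored form: p(x) = 7 ⊗ (x ⊕ (-5/2)) ⊗ (x ⊕ (-5/2)) ⊗ (x ⊕ 1)
Answer: roots = -5/2 (mult 2), 1 (mult 1)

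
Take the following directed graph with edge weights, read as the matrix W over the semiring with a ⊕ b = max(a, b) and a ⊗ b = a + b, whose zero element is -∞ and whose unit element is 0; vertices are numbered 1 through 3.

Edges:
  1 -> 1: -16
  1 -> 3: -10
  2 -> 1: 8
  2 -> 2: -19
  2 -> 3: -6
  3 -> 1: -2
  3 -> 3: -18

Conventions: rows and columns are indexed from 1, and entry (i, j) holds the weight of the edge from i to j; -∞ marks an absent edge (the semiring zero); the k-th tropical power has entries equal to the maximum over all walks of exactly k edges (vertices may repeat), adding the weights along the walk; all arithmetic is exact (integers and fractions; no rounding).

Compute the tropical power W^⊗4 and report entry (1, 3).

W^⊗2:
  [-12, -∞, -26]
  [-8, -38, -2]
  [-18, -∞, -12]
W^⊗3:
  [-28, -∞, -22]
  [-4, -57, -18]
  [-14, -∞, -28]
W^⊗4:
  [-24, -∞, -38]
  [-20, -76, -14]
  [-30, -∞, -24]
Key observation: the optimum is the walk 1->1->3->1->3, with weight (-16) + (-10) + (-2) + (-10) = -38.
Optimal value attained by: walk 1->1->3->1->3.
Answer: (W^⊗4)[1][3] = -38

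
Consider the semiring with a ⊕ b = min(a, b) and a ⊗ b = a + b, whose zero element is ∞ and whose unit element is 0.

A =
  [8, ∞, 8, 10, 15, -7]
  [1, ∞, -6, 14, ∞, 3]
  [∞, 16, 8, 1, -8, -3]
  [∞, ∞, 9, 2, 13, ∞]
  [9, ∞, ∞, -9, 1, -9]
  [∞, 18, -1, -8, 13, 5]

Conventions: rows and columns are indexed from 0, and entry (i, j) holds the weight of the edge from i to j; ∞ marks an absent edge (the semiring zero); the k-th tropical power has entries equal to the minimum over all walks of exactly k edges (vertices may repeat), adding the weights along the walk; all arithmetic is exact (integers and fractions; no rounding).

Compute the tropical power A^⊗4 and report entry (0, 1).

A^⊗2:
  [16, 11, -8, -15, 0, -2]
  [9, 10, 2, -5, -14, -9]
  [1, 15, -4, -17, -7, -17]
  [22, 25, 11, 4, 1, 4]
  [10, 9, -10, -17, 2, -8]
  [19, 15, 1, -6, -9, -4]
A^⊗3:
  [9, 8, -6, -13, -16, -11]
  [-5, 9, -10, -23, -13, -23]
  [2, 1, -18, -25, -12, -16]
  [10, 22, 3, -8, 2, -8]
  [10, 6, -9, -16, -18, -13]
  [0, 14, -5, -18, -8, -18]
A^⊗4:
  [-7, 7, -12, -25, -15, -25]
  [-4, -5, -24, -31, -18, -22]
  [-3, -2, -17, -24, -26, -21]
  [11, 10, -9, -16, -5, -7]
  [-9, 5, -14, -27, -17, -27]
  [1, 0, -19, -26, -13, -17]
Key observation: the optimum is the walk 0->5->2->5->1, with weight (-7) + (-1) + (-3) + 18 = 7.
Optimal value attained by: walk 0->5->2->5->1.
Answer: (A^⊗4)[0][1] = 7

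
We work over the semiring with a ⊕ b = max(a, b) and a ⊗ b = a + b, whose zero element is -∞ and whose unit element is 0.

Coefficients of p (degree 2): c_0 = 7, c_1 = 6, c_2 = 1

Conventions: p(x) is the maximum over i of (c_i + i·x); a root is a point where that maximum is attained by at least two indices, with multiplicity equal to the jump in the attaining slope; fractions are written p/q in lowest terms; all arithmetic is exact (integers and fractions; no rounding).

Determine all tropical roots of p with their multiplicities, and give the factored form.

hull edge (i=0, c=7) to (i=1, c=6): slope -1, span 1
hull edge (i=1, c=6) to (i=2, c=1): slope -5, span 1
Factored form: p(x) = 1 ⊗ (x ⊕ 1) ⊗ (x ⊕ 5)
Answer: roots = 1 (mult 1), 5 (mult 1)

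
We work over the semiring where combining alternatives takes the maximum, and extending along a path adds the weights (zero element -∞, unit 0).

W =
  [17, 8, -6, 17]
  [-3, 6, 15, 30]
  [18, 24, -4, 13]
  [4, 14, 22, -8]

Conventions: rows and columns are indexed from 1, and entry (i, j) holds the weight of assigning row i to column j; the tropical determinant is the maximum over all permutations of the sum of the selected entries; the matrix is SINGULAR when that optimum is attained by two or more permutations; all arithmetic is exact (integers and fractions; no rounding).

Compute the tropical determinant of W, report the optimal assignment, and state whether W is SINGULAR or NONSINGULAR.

σ = (1, 2, 3, 4): 17 + 6 + (-4) + (-8) = 11
σ = (1, 2, 4, 3): 17 + 6 + 13 + 22 = 58
σ = (1, 3, 2, 4): 17 + 15 + 24 + (-8) = 48
σ = (1, 3, 4, 2): 17 + 15 + 13 + 14 = 59
σ = (1, 4, 2, 3): 17 + 30 + 24 + 22 = 93
σ = (1, 4, 3, 2): 17 + 30 + (-4) + 14 = 57
σ = (2, 1, 3, 4): 8 + (-3) + (-4) + (-8) = -7
σ = (2, 1, 4, 3): 8 + (-3) + 13 + 22 = 40
σ = (2, 3, 1, 4): 8 + 15 + 18 + (-8) = 33
σ = (2, 3, 4, 1): 8 + 15 + 13 + 4 = 40
σ = (2, 4, 1, 3): 8 + 30 + 18 + 22 = 78
σ = (2, 4, 3, 1): 8 + 30 + (-4) + 4 = 38
σ = (3, 1, 2, 4): (-6) + (-3) + 24 + (-8) = 7
σ = (3, 1, 4, 2): (-6) + (-3) + 13 + 14 = 18
σ = (3, 2, 1, 4): (-6) + 6 + 18 + (-8) = 10
σ = (3, 2, 4, 1): (-6) + 6 + 13 + 4 = 17
σ = (3, 4, 1, 2): (-6) + 30 + 18 + 14 = 56
σ = (3, 4, 2, 1): (-6) + 30 + 24 + 4 = 52
σ = (4, 1, 2, 3): 17 + (-3) + 24 + 22 = 60
σ = (4, 1, 3, 2): 17 + (-3) + (-4) + 14 = 24
σ = (4, 2, 1, 3): 17 + 6 + 18 + 22 = 63
σ = (4, 2, 3, 1): 17 + 6 + (-4) + 4 = 23
σ = (4, 3, 1, 2): 17 + 15 + 18 + 14 = 64
σ = (4, 3, 2, 1): 17 + 15 + 24 + 4 = 60
Optimal value attained by: σ = (1, 4, 2, 3).
Answer: det⊕(W) = 93; verdict: NONSINGULAR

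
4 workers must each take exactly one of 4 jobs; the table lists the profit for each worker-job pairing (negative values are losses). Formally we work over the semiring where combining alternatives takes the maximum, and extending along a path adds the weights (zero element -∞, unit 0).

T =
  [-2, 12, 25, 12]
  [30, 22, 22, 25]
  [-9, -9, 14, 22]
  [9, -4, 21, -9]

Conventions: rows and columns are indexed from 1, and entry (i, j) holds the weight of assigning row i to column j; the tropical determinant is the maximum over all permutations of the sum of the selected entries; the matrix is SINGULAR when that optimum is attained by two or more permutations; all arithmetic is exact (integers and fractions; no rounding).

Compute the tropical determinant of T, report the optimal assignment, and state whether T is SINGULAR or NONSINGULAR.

σ = (1, 2, 3, 4): (-2) + 22 + 14 + (-9) = 25
σ = (1, 2, 4, 3): (-2) + 22 + 22 + 21 = 63
σ = (1, 3, 2, 4): (-2) + 22 + (-9) + (-9) = 2
σ = (1, 3, 4, 2): (-2) + 22 + 22 + (-4) = 38
σ = (1, 4, 2, 3): (-2) + 25 + (-9) + 21 = 35
σ = (1, 4, 3, 2): (-2) + 25 + 14 + (-4) = 33
σ = (2, 1, 3, 4): 12 + 30 + 14 + (-9) = 47
σ = (2, 1, 4, 3): 12 + 30 + 22 + 21 = 85
σ = (2, 3, 1, 4): 12 + 22 + (-9) + (-9) = 16
σ = (2, 3, 4, 1): 12 + 22 + 22 + 9 = 65
σ = (2, 4, 1, 3): 12 + 25 + (-9) + 21 = 49
σ = (2, 4, 3, 1): 12 + 25 + 14 + 9 = 60
σ = (3, 1, 2, 4): 25 + 30 + (-9) + (-9) = 37
σ = (3, 1, 4, 2): 25 + 30 + 22 + (-4) = 73
σ = (3, 2, 1, 4): 25 + 22 + (-9) + (-9) = 29
σ = (3, 2, 4, 1): 25 + 22 + 22 + 9 = 78
σ = (3, 4, 1, 2): 25 + 25 + (-9) + (-4) = 37
σ = (3, 4, 2, 1): 25 + 25 + (-9) + 9 = 50
σ = (4, 1, 2, 3): 12 + 30 + (-9) + 21 = 54
σ = (4, 1, 3, 2): 12 + 30 + 14 + (-4) = 52
σ = (4, 2, 1, 3): 12 + 22 + (-9) + 21 = 46
σ = (4, 2, 3, 1): 12 + 22 + 14 + 9 = 57
σ = (4, 3, 1, 2): 12 + 22 + (-9) + (-4) = 21
σ = (4, 3, 2, 1): 12 + 22 + (-9) + 9 = 34
Optimal value attained by: σ = (2, 1, 4, 3).
Answer: det⊕(T) = 85; verdict: NONSINGULAR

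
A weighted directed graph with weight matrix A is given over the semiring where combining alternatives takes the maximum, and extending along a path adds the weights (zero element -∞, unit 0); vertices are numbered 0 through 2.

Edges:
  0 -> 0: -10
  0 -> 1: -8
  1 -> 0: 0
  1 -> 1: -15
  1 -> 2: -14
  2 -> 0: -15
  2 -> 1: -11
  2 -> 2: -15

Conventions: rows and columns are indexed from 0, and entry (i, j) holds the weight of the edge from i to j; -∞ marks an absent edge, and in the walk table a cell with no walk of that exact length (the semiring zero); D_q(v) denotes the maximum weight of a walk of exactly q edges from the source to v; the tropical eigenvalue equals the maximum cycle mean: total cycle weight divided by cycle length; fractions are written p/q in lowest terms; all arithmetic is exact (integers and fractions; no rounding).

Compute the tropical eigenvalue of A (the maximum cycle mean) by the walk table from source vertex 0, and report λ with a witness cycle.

q=0: [0, -∞, -∞]
q=1: [-10, -8, -∞]
q=2: [-8, -18, -22]
q=3: [-18, -16, -32]
Optimal cycle mean attained by: cycle 0->1->0, total (-8) + 0, length 2.
Answer: λ = -4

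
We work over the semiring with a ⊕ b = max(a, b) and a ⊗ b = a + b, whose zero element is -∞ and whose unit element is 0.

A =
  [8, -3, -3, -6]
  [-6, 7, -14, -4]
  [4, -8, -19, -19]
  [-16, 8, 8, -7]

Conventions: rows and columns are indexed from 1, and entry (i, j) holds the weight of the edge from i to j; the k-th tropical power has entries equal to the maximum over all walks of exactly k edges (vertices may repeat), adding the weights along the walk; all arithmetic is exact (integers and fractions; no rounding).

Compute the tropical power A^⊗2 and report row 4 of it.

A^⊗2:
  [16, 5, 5, 2]
  [2, 14, 4, 3]
  [12, 1, 1, -2]
  [12, 15, 1, 4]
Answer: row 4 of A^⊗2 = [12, 15, 1, 4]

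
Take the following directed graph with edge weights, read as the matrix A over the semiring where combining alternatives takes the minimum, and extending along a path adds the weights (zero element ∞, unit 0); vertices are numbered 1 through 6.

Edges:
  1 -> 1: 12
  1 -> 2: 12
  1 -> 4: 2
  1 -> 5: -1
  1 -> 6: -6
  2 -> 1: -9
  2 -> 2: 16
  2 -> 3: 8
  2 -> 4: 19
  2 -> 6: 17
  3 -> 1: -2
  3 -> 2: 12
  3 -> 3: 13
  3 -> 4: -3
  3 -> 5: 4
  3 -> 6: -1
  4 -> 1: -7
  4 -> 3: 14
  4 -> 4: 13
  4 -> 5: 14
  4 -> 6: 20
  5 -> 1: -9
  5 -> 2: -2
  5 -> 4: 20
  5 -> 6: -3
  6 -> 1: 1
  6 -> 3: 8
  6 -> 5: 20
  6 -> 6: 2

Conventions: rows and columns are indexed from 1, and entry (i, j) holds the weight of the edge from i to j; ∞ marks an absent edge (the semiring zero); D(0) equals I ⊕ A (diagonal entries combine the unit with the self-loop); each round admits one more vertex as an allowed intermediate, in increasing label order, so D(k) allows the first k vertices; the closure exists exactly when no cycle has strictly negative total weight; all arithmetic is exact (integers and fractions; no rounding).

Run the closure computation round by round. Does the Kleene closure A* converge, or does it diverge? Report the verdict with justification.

D(0):
  [0, 12, ∞, 2, -1, -6]
  [-9, 0, 8, 19, ∞, 17]
  [-2, 12, 0, -3, 4, -1]
  [-7, ∞, 14, 0, 14, 20]
  [-9, -2, ∞, 20, 0, -3]
  [1, ∞, 8, ∞, 20, 0]
Detection: at round 1, diagonal entry (4, 4) turns strictly negative.
Key observation: the cycle 4->1->4 has total weight (-7) + 2, which is strictly negative.
Answer: DIVERGES — negative cycle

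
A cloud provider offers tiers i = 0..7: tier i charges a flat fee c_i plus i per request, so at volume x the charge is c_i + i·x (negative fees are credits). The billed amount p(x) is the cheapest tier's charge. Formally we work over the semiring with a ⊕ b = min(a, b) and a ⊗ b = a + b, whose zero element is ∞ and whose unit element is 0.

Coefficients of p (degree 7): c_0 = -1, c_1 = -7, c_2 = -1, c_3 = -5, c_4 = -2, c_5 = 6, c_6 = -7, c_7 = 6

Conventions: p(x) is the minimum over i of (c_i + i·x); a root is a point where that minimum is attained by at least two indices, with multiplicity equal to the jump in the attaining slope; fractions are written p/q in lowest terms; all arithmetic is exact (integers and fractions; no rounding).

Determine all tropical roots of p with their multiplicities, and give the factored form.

hull edge (i=0, c=-1) to (i=1, c=-7): slope -6, span 1
hull edge (i=1, c=-7) to (i=6, c=-7): slope 0, span 5
hull edge (i=6, c=-7) to (i=7, c=6): slope 13, span 1
Factored form: p(x) = 6 ⊗ (x ⊕ (-13)) ⊗ (x ⊕ 0) ⊗ (x ⊕ 0) ⊗ (x ⊕ 0) ⊗ (x ⊕ 0) ⊗ (x ⊕ 0) ⊗ (x ⊕ 6)
Answer: roots = -13 (mult 1), 0 (mult 5), 6 (mult 1)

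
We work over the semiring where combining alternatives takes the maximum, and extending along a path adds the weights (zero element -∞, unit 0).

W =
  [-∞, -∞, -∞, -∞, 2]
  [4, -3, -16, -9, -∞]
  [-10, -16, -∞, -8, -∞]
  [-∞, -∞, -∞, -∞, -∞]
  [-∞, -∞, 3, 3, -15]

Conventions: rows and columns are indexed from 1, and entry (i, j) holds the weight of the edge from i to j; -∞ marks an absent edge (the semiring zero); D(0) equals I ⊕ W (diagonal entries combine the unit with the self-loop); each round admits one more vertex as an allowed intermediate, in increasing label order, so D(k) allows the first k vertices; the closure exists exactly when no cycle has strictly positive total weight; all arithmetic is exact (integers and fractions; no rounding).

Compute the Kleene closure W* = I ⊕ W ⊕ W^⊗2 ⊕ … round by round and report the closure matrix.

D(0):
  [0, -∞, -∞, -∞, 2]
  [4, 0, -16, -9, -∞]
  [-10, -16, 0, -8, -∞]
  [-∞, -∞, -∞, 0, -∞]
  [-∞, -∞, 3, 3, 0]
D(1):
  [0, -∞, -∞, -∞, 2]
  [4, 0, -16, -9, 6]
  [-10, -16, 0, -8, -8]
  [-∞, -∞, -∞, 0, -∞]
  [-∞, -∞, 3, 3, 0]
D(2):
  [0, -∞, -∞, -∞, 2]
  [4, 0, -16, -9, 6]
  [-10, -16, 0, -8, -8]
  [-∞, -∞, -∞, 0, -∞]
  [-∞, -∞, 3, 3, 0]
D(3):
  [0, -∞, -∞, -∞, 2]
  [4, 0, -16, -9, 6]
  [-10, -16, 0, -8, -8]
  [-∞, -∞, -∞, 0, -∞]
  [-7, -13, 3, 3, 0]
D(4):
  [0, -∞, -∞, -∞, 2]
  [4, 0, -16, -9, 6]
  [-10, -16, 0, -8, -8]
  [-∞, -∞, -∞, 0, -∞]
  [-7, -13, 3, 3, 0]
D(5):
  [0, -11, 5, 5, 2]
  [4, 0, 9, 9, 6]
  [-10, -16, 0, -5, -8]
  [-∞, -∞, -∞, 0, -∞]
  [-7, -13, 3, 3, 0]
Answer: W* = [[0, -11, 5, 5, 2], [4, 0, 9, 9, 6], [-10, -16, 0, -5, -8], [-∞, -∞, -∞, 0, -∞], [-7, -13, 3, 3, 0]]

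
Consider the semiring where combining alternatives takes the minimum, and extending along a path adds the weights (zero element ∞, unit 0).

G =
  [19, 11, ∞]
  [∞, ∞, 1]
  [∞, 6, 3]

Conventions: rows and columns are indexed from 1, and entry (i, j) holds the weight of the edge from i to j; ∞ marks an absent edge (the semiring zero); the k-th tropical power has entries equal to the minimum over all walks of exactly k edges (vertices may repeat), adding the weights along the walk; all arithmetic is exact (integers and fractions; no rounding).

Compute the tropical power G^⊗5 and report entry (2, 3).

G^⊗2:
  [38, 30, 12]
  [∞, 7, 4]
  [∞, 9, 6]
G^⊗3:
  [57, 18, 15]
  [∞, 10, 7]
  [∞, 12, 9]
G^⊗4:
  [76, 21, 18]
  [∞, 13, 10]
  [∞, 15, 12]
G^⊗5:
  [95, 24, 21]
  [∞, 16, 13]
  [∞, 18, 15]
Key observation: the optimum is the walk 2->3->3->3->3->3, with weight 1 + 3 + 3 + 3 + 3 = 13.
Optimal value attained by: walk 2->3->3->3->3->3.
Answer: (G^⊗5)[2][3] = 13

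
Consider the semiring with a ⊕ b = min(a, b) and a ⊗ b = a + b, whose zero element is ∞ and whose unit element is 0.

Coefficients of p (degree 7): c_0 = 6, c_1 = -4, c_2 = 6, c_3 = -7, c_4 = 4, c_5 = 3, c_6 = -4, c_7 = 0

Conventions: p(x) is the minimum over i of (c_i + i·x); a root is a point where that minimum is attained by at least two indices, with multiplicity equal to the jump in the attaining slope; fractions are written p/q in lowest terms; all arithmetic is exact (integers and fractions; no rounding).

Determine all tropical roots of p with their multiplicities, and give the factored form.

hull edge (i=0, c=6) to (i=1, c=-4): slope -10, span 1
hull edge (i=1, c=-4) to (i=3, c=-7): slope -3/2, span 2
hull edge (i=3, c=-7) to (i=6, c=-4): slope 1, span 3
hull edge (i=6, c=-4) to (i=7, c=0): slope 4, span 1
Factored form: p(x) = 0 ⊗ (x ⊕ (-4)) ⊗ (x ⊕ (-1)) ⊗ (x ⊕ (-1)) ⊗ (x ⊕ (-1)) ⊗ (x ⊕ 3/2) ⊗ (x ⊕ 3/2) ⊗ (x ⊕ 10)
Answer: roots = -4 (mult 1), -1 (mult 3), 3/2 (mult 2), 10 (mult 1)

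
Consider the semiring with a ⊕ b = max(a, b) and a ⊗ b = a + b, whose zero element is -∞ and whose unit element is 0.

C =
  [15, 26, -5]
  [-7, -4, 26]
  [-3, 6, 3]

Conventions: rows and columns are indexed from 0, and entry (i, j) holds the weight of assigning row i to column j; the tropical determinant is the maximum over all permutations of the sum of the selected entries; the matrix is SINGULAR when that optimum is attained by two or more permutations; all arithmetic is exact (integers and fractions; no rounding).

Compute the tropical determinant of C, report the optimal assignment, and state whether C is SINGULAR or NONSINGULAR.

σ = (0, 1, 2): 15 + (-4) + 3 = 14
σ = (0, 2, 1): 15 + 26 + 6 = 47
σ = (1, 0, 2): 26 + (-7) + 3 = 22
σ = (1, 2, 0): 26 + 26 + (-3) = 49
σ = (2, 0, 1): (-5) + (-7) + 6 = -6
σ = (2, 1, 0): (-5) + (-4) + (-3) = -12
Optimal value attained by: σ = (1, 2, 0).
Answer: det⊕(C) = 49; verdict: NONSINGULAR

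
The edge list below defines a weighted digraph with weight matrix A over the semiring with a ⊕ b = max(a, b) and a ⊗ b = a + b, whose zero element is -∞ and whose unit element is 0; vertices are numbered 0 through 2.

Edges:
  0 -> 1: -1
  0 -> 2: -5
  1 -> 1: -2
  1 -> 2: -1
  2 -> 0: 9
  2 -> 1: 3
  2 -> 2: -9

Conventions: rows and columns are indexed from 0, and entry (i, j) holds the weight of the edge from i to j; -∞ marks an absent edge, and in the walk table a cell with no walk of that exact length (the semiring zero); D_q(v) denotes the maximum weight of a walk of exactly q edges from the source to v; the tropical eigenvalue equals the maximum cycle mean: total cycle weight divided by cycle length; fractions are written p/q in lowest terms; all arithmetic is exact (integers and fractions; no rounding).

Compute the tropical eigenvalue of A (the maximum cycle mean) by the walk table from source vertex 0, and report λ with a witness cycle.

q=0: [0, -∞, -∞]
q=1: [-∞, -1, -5]
q=2: [4, -2, -2]
q=3: [7, 3, -1]
Optimal cycle mean attained by: cycle 0->1->2->0, total (-1) + (-1) + 9, length 3.
Answer: λ = 7/3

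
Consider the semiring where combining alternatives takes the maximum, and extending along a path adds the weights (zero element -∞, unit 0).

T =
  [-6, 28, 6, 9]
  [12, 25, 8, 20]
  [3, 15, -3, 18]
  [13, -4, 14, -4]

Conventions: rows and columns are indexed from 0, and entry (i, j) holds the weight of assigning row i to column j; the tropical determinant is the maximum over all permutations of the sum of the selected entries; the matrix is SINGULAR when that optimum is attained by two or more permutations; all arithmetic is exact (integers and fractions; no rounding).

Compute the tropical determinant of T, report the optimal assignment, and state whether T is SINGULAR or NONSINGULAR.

σ = (0, 1, 2, 3): (-6) + 25 + (-3) + (-4) = 12
σ = (0, 1, 3, 2): (-6) + 25 + 18 + 14 = 51
σ = (0, 2, 1, 3): (-6) + 8 + 15 + (-4) = 13
σ = (0, 2, 3, 1): (-6) + 8 + 18 + (-4) = 16
σ = (0, 3, 1, 2): (-6) + 20 + 15 + 14 = 43
σ = (0, 3, 2, 1): (-6) + 20 + (-3) + (-4) = 7
σ = (1, 0, 2, 3): 28 + 12 + (-3) + (-4) = 33
σ = (1, 0, 3, 2): 28 + 12 + 18 + 14 = 72
σ = (1, 2, 0, 3): 28 + 8 + 3 + (-4) = 35
σ = (1, 2, 3, 0): 28 + 8 + 18 + 13 = 67
σ = (1, 3, 0, 2): 28 + 20 + 3 + 14 = 65
σ = (1, 3, 2, 0): 28 + 20 + (-3) + 13 = 58
σ = (2, 0, 1, 3): 6 + 12 + 15 + (-4) = 29
σ = (2, 0, 3, 1): 6 + 12 + 18 + (-4) = 32
σ = (2, 1, 0, 3): 6 + 25 + 3 + (-4) = 30
σ = (2, 1, 3, 0): 6 + 25 + 18 + 13 = 62
σ = (2, 3, 0, 1): 6 + 20 + 3 + (-4) = 25
σ = (2, 3, 1, 0): 6 + 20 + 15 + 13 = 54
σ = (3, 0, 1, 2): 9 + 12 + 15 + 14 = 50
σ = (3, 0, 2, 1): 9 + 12 + (-3) + (-4) = 14
σ = (3, 1, 0, 2): 9 + 25 + 3 + 14 = 51
σ = (3, 1, 2, 0): 9 + 25 + (-3) + 13 = 44
σ = (3, 2, 0, 1): 9 + 8 + 3 + (-4) = 16
σ = (3, 2, 1, 0): 9 + 8 + 15 + 13 = 45
Optimal value attained by: σ = (1, 0, 3, 2).
Answer: det⊕(T) = 72; verdict: NONSINGULAR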